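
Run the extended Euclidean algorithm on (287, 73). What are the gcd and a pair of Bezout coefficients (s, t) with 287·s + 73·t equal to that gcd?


Euclidean algorithm on (287, 73) — divide until remainder is 0:
  287 = 3 · 73 + 68
  73 = 1 · 68 + 5
  68 = 13 · 5 + 3
  5 = 1 · 3 + 2
  3 = 1 · 2 + 1
  2 = 2 · 1 + 0
gcd(287, 73) = 1.
Track Bezout coefficients alongside the remainders: start with r₀ = 287 = a·1 + b·0 (s = 1, t = 0) and r₁ = 73 = a·0 + b·1 (s = 0, t = 1); each new remainder r_{k+1} = r_{k-1} − q_k·r_k inherits s_{k+1} = s_{k-1} − q_k·s_k, t_{k+1} = t_{k-1} − q_k·t_k, so r_k = a·s_k + b·t_k at every step:
  q = 3: r = 68, s = 1 − 3·0 = 1, t = 0 − 3·1 = -3  (check: 287·1 + 73·(-3) = 68)
  q = 1: r = 5, s = 0 − 1·1 = -1, t = 1 − 1·(-3) = 4  (check: 287·(-1) + 73·4 = 5)
  q = 13: r = 3, s = 1 − 13·(-1) = 14, t = -3 − 13·4 = -55  (check: 287·14 + 73·(-55) = 3)
  q = 1: r = 2, s = -1 − 1·14 = -15, t = 4 − 1·(-55) = 59  (check: 287·(-15) + 73·59 = 2)
  q = 1: r = 1, s = 14 − 1·(-15) = 29, t = -55 − 1·59 = -114  (check: 287·29 + 73·(-114) = 1)
The row with r = 1 (the gcd) gives the Bezout coefficients s = 29, t = -114.
Result: 287 · (29) + 73 · (-114) = 1.

gcd(287, 73) = 1; s = 29, t = -114 (check: 287·29 + 73·(-114) = 1).


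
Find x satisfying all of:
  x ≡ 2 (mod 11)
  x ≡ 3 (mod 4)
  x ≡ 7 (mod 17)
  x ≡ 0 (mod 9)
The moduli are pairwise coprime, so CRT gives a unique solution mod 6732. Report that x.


Product of moduli M = 11 · 4 · 17 · 9 = 6732.
Merge one congruence at a time:
  Start: x ≡ 2 (mod 11).
  Combine with x ≡ 3 (mod 4); new modulus lcm = 44.
    Write x = 2 + 11·t and substitute into x ≡ 3 (mod 4): 11·t ≡ 3 − 2 = 1 (mod 4).
    Reduce coefficients mod 4: 3·t ≡ 1 (mod 4).
    The inverse of 3 mod 4 is 3 (since 3·3 = 9 = 2·4 + 1), so t ≡ 3·1 = 3 ≡ 3 (mod 4).
    Then x = 2 + 11·3 = 35, valid modulo lcm(11, 4) = 44: x ≡ 35 (mod 44).
  Combine with x ≡ 7 (mod 17); new modulus lcm = 748.
    Write x = 35 + 44·t and substitute into x ≡ 7 (mod 17): 44·t ≡ 7 − 35 = -28 (mod 17).
    Reduce coefficients mod 17: 10·t ≡ 6 (mod 17).
    The inverse of 10 mod 17 is 12 (since 10·12 = 120 = 7·17 + 1), so t ≡ 12·6 = 72 ≡ 4 (mod 17).
    Then x = 35 + 44·4 = 211, valid modulo lcm(44, 17) = 748: x ≡ 211 (mod 748).
  Combine with x ≡ 0 (mod 9); new modulus lcm = 6732.
    Write x = 211 + 748·t and substitute into x ≡ 0 (mod 9): 748·t ≡ 0 − 211 = -211 (mod 9).
    Reduce coefficients mod 9: 1·t ≡ 5 (mod 9).
    So t ≡ 5 (mod 9).
    Then x = 211 + 748·5 = 3951, valid modulo lcm(748, 9) = 6732: x ≡ 3951 (mod 6732).
Verify against each original: 3951 mod 11 = 2, 3951 mod 4 = 3, 3951 mod 17 = 7, 3951 mod 9 = 0.

x ≡ 3951 (mod 6732).


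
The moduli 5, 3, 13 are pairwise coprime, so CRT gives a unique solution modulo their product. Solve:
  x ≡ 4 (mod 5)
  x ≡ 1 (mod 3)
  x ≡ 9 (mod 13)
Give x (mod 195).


Moduli 5, 3, 13 are pairwise coprime; by CRT there is a unique solution modulo M = 5 · 3 · 13 = 195.
Solve pairwise, accumulating the modulus:
  Start with x ≡ 4 (mod 5).
  Combine with x ≡ 1 (mod 3): since gcd(5, 3) = 1, we get a unique residue mod 15.
    Write x = 4 + 5·t and substitute into x ≡ 1 (mod 3): 5·t ≡ 1 − 4 = -3 (mod 3).
    Reduce coefficients mod 3: 2·t ≡ 0 (mod 3).
    The inverse of 2 mod 3 is 2 (since 2·2 = 4 = 1·3 + 1), so t ≡ 2·0 = 0 ≡ 0 (mod 3).
    Then x = 4 + 5·0 = 4, valid modulo lcm(5, 3) = 15: x ≡ 4 (mod 15).
  Combine with x ≡ 9 (mod 13): since gcd(15, 13) = 1, we get a unique residue mod 195.
    Write x = 4 + 15·t and substitute into x ≡ 9 (mod 13): 15·t ≡ 9 − 4 = 5 (mod 13).
    Reduce coefficients mod 13: 2·t ≡ 5 (mod 13).
    The inverse of 2 mod 13 is 7 (since 2·7 = 14 = 1·13 + 1), so t ≡ 7·5 = 35 ≡ 9 (mod 13).
    Then x = 4 + 15·9 = 139, valid modulo lcm(15, 13) = 195: x ≡ 139 (mod 195).
Verify: 139 mod 5 = 4 ✓, 139 mod 3 = 1 ✓, 139 mod 13 = 9 ✓.

x ≡ 139 (mod 195).


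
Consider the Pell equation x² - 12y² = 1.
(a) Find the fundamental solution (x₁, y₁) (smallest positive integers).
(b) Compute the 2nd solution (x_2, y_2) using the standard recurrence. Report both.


Step 1: Find the fundamental solution (x₁, y₁) of x² - 12y² = 1.
  Expand √12 as a continued fraction. a₀ = ⌊√12⌋ = 3; iterate m_{k+1} = d_k·a_k − m_k, d_{k+1} = (12 − m_{k+1}²)/d_k, a_{k+1} = ⌊(a₀ + m_{k+1})/d_{k+1}⌋ (starting m₀ = 0, d₀ = 1), with convergents p_k = a_k·p_{k-1} + p_{k-2}, q_k = a_k·q_{k-1} + q_{k-2} (p₋₁ = 1, q₋₁ = 0):
  k = 0: a₀ = 3; p₀/q₀ = 3/1; p₀² − 12·q₀² = 9 − 12 = -3.
  k = 1: m = 3, d = 3, a = ⌊(3 + 3)/3⌋ = 2; p/q = (2·3 + 1)/(2·1 + 0) = 7/2; p² − 12·q² = 49 − 48 = 1.
  The first convergent with p² − 12·q² = 1 gives the fundamental solution (x₁, y₁) = (7, 2).
Step 2: Apply the recurrence (x_{n+1}, y_{n+1}) = (x₁x_n + 12y₁y_n, x₁y_n + y₁x_n) repeatedly.
  From (x_1, y_1) = (7, 2): x_2 = 7·7 + 12·2·2 = 97; y_2 = 7·2 + 2·7 = 28.
Step 3: Verify x_2² - 12·y_2² = 9409 - 9408 = 1 (should be 1). ✓

(x_1, y_1) = (7, 2); (x_2, y_2) = (97, 28).


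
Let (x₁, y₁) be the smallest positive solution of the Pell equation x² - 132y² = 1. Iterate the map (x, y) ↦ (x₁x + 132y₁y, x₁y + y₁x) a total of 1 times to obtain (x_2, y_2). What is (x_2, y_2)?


Step 1: Find the fundamental solution (x₁, y₁) of x² - 132y² = 1.
  Expand √132 as a continued fraction. a₀ = ⌊√132⌋ = 11; iterate m_{k+1} = d_k·a_k − m_k, d_{k+1} = (132 − m_{k+1}²)/d_k, a_{k+1} = ⌊(a₀ + m_{k+1})/d_{k+1}⌋ (starting m₀ = 0, d₀ = 1), with convergents p_k = a_k·p_{k-1} + p_{k-2}, q_k = a_k·q_{k-1} + q_{k-2} (p₋₁ = 1, q₋₁ = 0):
  k = 0: a₀ = 11; p₀/q₀ = 11/1; p₀² − 132·q₀² = 121 − 132 = -11.
  k = 1: m = 11, d = 11, a = ⌊(11 + 11)/11⌋ = 2; p/q = (2·11 + 1)/(2·1 + 0) = 23/2; p² − 132·q² = 529 − 528 = 1.
  The first convergent with p² − 132·q² = 1 gives the fundamental solution (x₁, y₁) = (23, 2).
Step 2: Apply the recurrence (x_{n+1}, y_{n+1}) = (x₁x_n + 132y₁y_n, x₁y_n + y₁x_n) repeatedly.
  From (x_1, y_1) = (23, 2): x_2 = 23·23 + 132·2·2 = 1057; y_2 = 23·2 + 2·23 = 92.
Step 3: Verify x_2² - 132·y_2² = 1117249 - 1117248 = 1 (should be 1). ✓

(x_1, y_1) = (23, 2); (x_2, y_2) = (1057, 92).


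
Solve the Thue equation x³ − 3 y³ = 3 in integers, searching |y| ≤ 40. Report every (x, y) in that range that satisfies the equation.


The equation is x³ - 3y³ = 3. For fixed y, x³ = 3·y³ + 3, so a solution requires the RHS to be a perfect cube.
Strategy: iterate y from -40 to 40, compute RHS = 3·y³ + 3, and check whether it is a (positive or negative) perfect cube.
Check small values of y:
  y = 0: RHS = 3 is not a perfect cube.
  y = 1: RHS = 6 is not a perfect cube.
  y = -1: RHS = 0 = (0)³ ⇒ x = 0 works.
  y = 2: RHS = 27 = (3)³ ⇒ x = 3 works.
  y = -2: RHS = -21 is not a perfect cube.
  y = 3: RHS = 84 is not a perfect cube.
  y = -3: RHS = -78 is not a perfect cube.
Continuing the search up to |y| = 40 finds no further solutions beyond those listed.
Collected solutions: (0, -1), (3, 2).

Solutions (with |y| ≤ 40): (0, -1), (3, 2).


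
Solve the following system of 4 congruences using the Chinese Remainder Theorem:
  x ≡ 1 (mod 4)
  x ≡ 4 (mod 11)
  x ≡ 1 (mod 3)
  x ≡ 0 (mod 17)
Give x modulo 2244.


Product of moduli M = 4 · 11 · 3 · 17 = 2244.
Merge one congruence at a time:
  Start: x ≡ 1 (mod 4).
  Combine with x ≡ 4 (mod 11); new modulus lcm = 44.
    Write x = 1 + 4·t and substitute into x ≡ 4 (mod 11): 4·t ≡ 4 − 1 = 3 (mod 11).
    The inverse of 4 mod 11 is 3 (since 4·3 = 12 = 1·11 + 1), so t ≡ 3·3 = 9 ≡ 9 (mod 11).
    Then x = 1 + 4·9 = 37, valid modulo lcm(4, 11) = 44: x ≡ 37 (mod 44).
  Combine with x ≡ 1 (mod 3); new modulus lcm = 132.
    Write x = 37 + 44·t and substitute into x ≡ 1 (mod 3): 44·t ≡ 1 − 37 = -36 (mod 3).
    Reduce coefficients mod 3: 2·t ≡ 0 (mod 3).
    The inverse of 2 mod 3 is 2 (since 2·2 = 4 = 1·3 + 1), so t ≡ 2·0 = 0 ≡ 0 (mod 3).
    Then x = 37 + 44·0 = 37, valid modulo lcm(44, 3) = 132: x ≡ 37 (mod 132).
  Combine with x ≡ 0 (mod 17); new modulus lcm = 2244.
    Write x = 37 + 132·t and substitute into x ≡ 0 (mod 17): 132·t ≡ 0 − 37 = -37 (mod 17).
    Reduce coefficients mod 17: 13·t ≡ 14 (mod 17).
    The inverse of 13 mod 17 is 4 (since 13·4 = 52 = 3·17 + 1), so t ≡ 4·14 = 56 ≡ 5 (mod 17).
    Then x = 37 + 132·5 = 697, valid modulo lcm(132, 17) = 2244: x ≡ 697 (mod 2244).
Verify against each original: 697 mod 4 = 1, 697 mod 11 = 4, 697 mod 3 = 1, 697 mod 17 = 0.

x ≡ 697 (mod 2244).


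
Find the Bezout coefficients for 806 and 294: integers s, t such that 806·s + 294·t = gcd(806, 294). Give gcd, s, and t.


Euclidean algorithm on (806, 294) — divide until remainder is 0:
  806 = 2 · 294 + 218
  294 = 1 · 218 + 76
  218 = 2 · 76 + 66
  76 = 1 · 66 + 10
  66 = 6 · 10 + 6
  10 = 1 · 6 + 4
  6 = 1 · 4 + 2
  4 = 2 · 2 + 0
gcd(806, 294) = 2.
Track Bezout coefficients alongside the remainders: start with r₀ = 806 = a·1 + b·0 (s = 1, t = 0) and r₁ = 294 = a·0 + b·1 (s = 0, t = 1); each new remainder r_{k+1} = r_{k-1} − q_k·r_k inherits s_{k+1} = s_{k-1} − q_k·s_k, t_{k+1} = t_{k-1} − q_k·t_k, so r_k = a·s_k + b·t_k at every step:
  q = 2: r = 218, s = 1 − 2·0 = 1, t = 0 − 2·1 = -2  (check: 806·1 + 294·(-2) = 218)
  q = 1: r = 76, s = 0 − 1·1 = -1, t = 1 − 1·(-2) = 3  (check: 806·(-1) + 294·3 = 76)
  q = 2: r = 66, s = 1 − 2·(-1) = 3, t = -2 − 2·3 = -8  (check: 806·3 + 294·(-8) = 66)
  q = 1: r = 10, s = -1 − 1·3 = -4, t = 3 − 1·(-8) = 11  (check: 806·(-4) + 294·11 = 10)
  q = 6: r = 6, s = 3 − 6·(-4) = 27, t = -8 − 6·11 = -74  (check: 806·27 + 294·(-74) = 6)
  q = 1: r = 4, s = -4 − 1·27 = -31, t = 11 − 1·(-74) = 85  (check: 806·(-31) + 294·85 = 4)
  q = 1: r = 2, s = 27 − 1·(-31) = 58, t = -74 − 1·85 = -159  (check: 806·58 + 294·(-159) = 2)
The row with r = 2 (the gcd) gives the Bezout coefficients s = 58, t = -159.
Result: 806 · (58) + 294 · (-159) = 2.

gcd(806, 294) = 2; s = 58, t = -159 (check: 806·58 + 294·(-159) = 2).


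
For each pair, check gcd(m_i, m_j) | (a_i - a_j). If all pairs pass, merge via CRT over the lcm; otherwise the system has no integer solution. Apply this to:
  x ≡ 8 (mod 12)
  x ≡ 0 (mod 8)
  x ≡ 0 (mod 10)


Moduli 12, 8, 10 are not pairwise coprime, so CRT works modulo lcm(m_i) when all pairwise compatibility conditions hold.
Pairwise compatibility: gcd(m_i, m_j) must divide a_i - a_j for every pair.
Merge one congruence at a time:
  Start: x ≡ 8 (mod 12).
  Combine with x ≡ 0 (mod 8): gcd(12, 8) = 4; 0 - 8 = -8, which IS divisible by 4, so compatible.
    Write x = 8 + 12·t and substitute into x ≡ 0 (mod 8): 12·t ≡ 0 − 8 = -8 (mod 8).
    Divide the congruence (and modulus) by g = 4: 3·t ≡ -2 (mod 2).
    Reduce coefficients mod 2: 1·t ≡ 0 (mod 2).
    So t ≡ 0 (mod 2).
    Then x = 8 + 12·0 = 8, valid modulo lcm(12, 8) = 24: x ≡ 8 (mod 24).
  Combine with x ≡ 0 (mod 10): gcd(24, 10) = 2; 0 - 8 = -8, which IS divisible by 2, so compatible.
    Write x = 8 + 24·t and substitute into x ≡ 0 (mod 10): 24·t ≡ 0 − 8 = -8 (mod 10).
    Divide the congruence (and modulus) by g = 2: 12·t ≡ -4 (mod 5).
    Reduce coefficients mod 5: 2·t ≡ 1 (mod 5).
    The inverse of 2 mod 5 is 3 (since 2·3 = 6 = 1·5 + 1), so t ≡ 3·1 = 3 ≡ 3 (mod 5).
    Then x = 8 + 24·3 = 80, valid modulo lcm(24, 10) = 120: x ≡ 80 (mod 120).
Verify: 80 mod 12 = 8, 80 mod 8 = 0, 80 mod 10 = 0.

x ≡ 80 (mod 120).


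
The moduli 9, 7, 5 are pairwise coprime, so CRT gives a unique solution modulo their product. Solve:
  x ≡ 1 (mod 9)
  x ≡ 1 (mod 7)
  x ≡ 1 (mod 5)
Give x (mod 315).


Moduli 9, 7, 5 are pairwise coprime; by CRT there is a unique solution modulo M = 9 · 7 · 5 = 315.
Solve pairwise, accumulating the modulus:
  Start with x ≡ 1 (mod 9).
  Combine with x ≡ 1 (mod 7): since gcd(9, 7) = 1, we get a unique residue mod 63.
    Write x = 1 + 9·t and substitute into x ≡ 1 (mod 7): 9·t ≡ 1 − 1 = 0 (mod 7).
    Reduce coefficients mod 7: 2·t ≡ 0 (mod 7).
    The inverse of 2 mod 7 is 4 (since 2·4 = 8 = 1·7 + 1), so t ≡ 4·0 = 0 ≡ 0 (mod 7).
    Then x = 1 + 9·0 = 1, valid modulo lcm(9, 7) = 63: x ≡ 1 (mod 63).
  Combine with x ≡ 1 (mod 5): since gcd(63, 5) = 1, we get a unique residue mod 315.
    Write x = 1 + 63·t and substitute into x ≡ 1 (mod 5): 63·t ≡ 1 − 1 = 0 (mod 5).
    Reduce coefficients mod 5: 3·t ≡ 0 (mod 5).
    The inverse of 3 mod 5 is 2 (since 3·2 = 6 = 1·5 + 1), so t ≡ 2·0 = 0 ≡ 0 (mod 5).
    Then x = 1 + 63·0 = 1, valid modulo lcm(63, 5) = 315: x ≡ 1 (mod 315).
Verify: 1 mod 9 = 1 ✓, 1 mod 7 = 1 ✓, 1 mod 5 = 1 ✓.

x ≡ 1 (mod 315).


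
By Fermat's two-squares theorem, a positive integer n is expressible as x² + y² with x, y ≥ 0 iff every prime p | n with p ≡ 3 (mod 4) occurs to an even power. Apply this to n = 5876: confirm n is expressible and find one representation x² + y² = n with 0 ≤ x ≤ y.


Step 1: Factor n = 5876 = 2^2 · 13 · 113.
Step 2: Check the mod-4 condition on each prime factor: 2 = 2 (special); 13 ≡ 1 (mod 4), exponent 1; 113 ≡ 1 (mod 4), exponent 1.
All primes ≡ 3 (mod 4) appear to even exponent (or don't appear), so by the two-squares theorem n IS expressible as a sum of two squares.
Step 3: Build a representation. Group n = k² · m with k = 2 and m = 13 · 113 = 1469 (a product of primes ≡ 1 (mod 4)); a representation of m scales to one of n via (k·x)² + (k·y)² = k²(x² + y²). Each prime p ≡ 1 (mod 4) is itself a sum of two squares; find a² by testing p − a² for a perfect square:
  13: 13 − 1² = 12, 13 − 2² = 9 = 3² ⇒ 13 = 2² + 3².
  113: 113 − 1² = 112, 113 − 2² = 109, 113 − 3² = 104, 113 − 4² = 97, 113 − 5² = 88, 113 − 6² = 77, 113 − 7² = 64 = 8² ⇒ 113 = 7² + 8².
  Combine using the Brahmagupta–Fibonacci identity (a² + b²)(c² + d²) = (ac − bd)² + (ad + bc)² = (ac + bd)² + (ad − bc)²:
  13 · 113 = 1469: from (2² + 3²)(7² + 8²), take (2·7 − 3·8, 2·8 + 3·7) = (14 − 24, 16 + 21) = (-10, 37); dropping signs (only squares matter) gives (10, 37); check 10² + 37² = 100 + 1369 = 1469 ✓.
  Scale by k = 2: (2·10, 2·37) = (20, 74).
Step 4: Order so x ≤ y and verify: 20² + 74² = 400 + 5476 = 5876 = n. ✓

n = 5876 = 20² + 74² (one valid representation with x ≤ y).


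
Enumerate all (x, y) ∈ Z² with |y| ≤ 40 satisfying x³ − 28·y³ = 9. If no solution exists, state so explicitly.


The equation is x³ - 28y³ = 9. For fixed y, x³ = 28·y³ + 9, so a solution requires the RHS to be a perfect cube.
Strategy: iterate y from -40 to 40, compute RHS = 28·y³ + 9, and check whether it is a (positive or negative) perfect cube.
Check small values of y:
  y = 0: RHS = 9 is not a perfect cube.
  y = 1: RHS = 37 is not a perfect cube.
  y = -1: RHS = -19 is not a perfect cube.
  y = 2: RHS = 233 is not a perfect cube.
  y = -2: RHS = -215 is not a perfect cube.
  y = 3: RHS = 765 is not a perfect cube.
  y = -3: RHS = -747 is not a perfect cube.
Continuing the search up to |y| = 40 finds no solutions either.
No (x, y) in the scanned range satisfies the equation.

No integer solutions with |y| ≤ 40.


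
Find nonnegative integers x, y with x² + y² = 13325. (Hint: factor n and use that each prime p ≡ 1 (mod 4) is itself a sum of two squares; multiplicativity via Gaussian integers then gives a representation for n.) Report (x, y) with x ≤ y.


Step 1: Factor n = 13325 = 5^2 · 13 · 41.
Step 2: Check the mod-4 condition on each prime factor: 5 ≡ 1 (mod 4), exponent 2; 13 ≡ 1 (mod 4), exponent 1; 41 ≡ 1 (mod 4), exponent 1.
All primes ≡ 3 (mod 4) appear to even exponent (or don't appear), so by the two-squares theorem n IS expressible as a sum of two squares.
Step 3: Build a representation. Group n = k² · m with k = 5 and m = 13 · 41 = 533 (a product of primes ≡ 1 (mod 4)); a representation of m scales to one of n via (k·x)² + (k·y)² = k²(x² + y²). Each prime p ≡ 1 (mod 4) is itself a sum of two squares; find a² by testing p − a² for a perfect square:
  13: 13 − 1² = 12, 13 − 2² = 9 = 3² ⇒ 13 = 2² + 3².
  41: 41 − 1² = 40, 41 − 2² = 37, 41 − 3² = 32, 41 − 4² = 25 = 5² ⇒ 41 = 4² + 5².
  Combine using the Brahmagupta–Fibonacci identity (a² + b²)(c² + d²) = (ac − bd)² + (ad + bc)² = (ac + bd)² + (ad − bc)²:
  13 · 41 = 533: from (2² + 3²)(4² + 5²), take (2·4 − 3·5, 2·5 + 3·4) = (8 − 15, 10 + 12) = (-7, 22); dropping signs (only squares matter) gives (7, 22); check 7² + 22² = 49 + 484 = 533 ✓.
  Scale by k = 5: (5·7, 5·22) = (35, 110).
Step 4: Order so x ≤ y and verify: 35² + 110² = 1225 + 12100 = 13325 = n. ✓

n = 13325 = 35² + 110² (one valid representation with x ≤ y).


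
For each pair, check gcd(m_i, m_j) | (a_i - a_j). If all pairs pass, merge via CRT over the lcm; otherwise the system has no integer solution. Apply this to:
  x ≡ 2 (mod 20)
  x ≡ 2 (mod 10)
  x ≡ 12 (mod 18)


Moduli 20, 10, 18 are not pairwise coprime, so CRT works modulo lcm(m_i) when all pairwise compatibility conditions hold.
Pairwise compatibility: gcd(m_i, m_j) must divide a_i - a_j for every pair.
Merge one congruence at a time:
  Start: x ≡ 2 (mod 20).
  Combine with x ≡ 2 (mod 10): gcd(20, 10) = 10; 2 - 2 = 0, which IS divisible by 10, so compatible.
    Write x = 2 + 20·t and substitute into x ≡ 2 (mod 10): 20·t ≡ 2 − 2 = 0 (mod 10).
    Divide the congruence (and modulus) by g = 10: 2·t ≡ 0 (mod 1).
    Modulo 1 every t works; take t = 0.
    Then x = 2 + 20·0 = 2, valid modulo lcm(20, 10) = 20: x ≡ 2 (mod 20).
  Combine with x ≡ 12 (mod 18): gcd(20, 18) = 2; 12 - 2 = 10, which IS divisible by 2, so compatible.
    Write x = 2 + 20·t and substitute into x ≡ 12 (mod 18): 20·t ≡ 12 − 2 = 10 (mod 18).
    Divide the congruence (and modulus) by g = 2: 10·t ≡ 5 (mod 9).
    Reduce coefficients mod 9: 1·t ≡ 5 (mod 9).
    So t ≡ 5 (mod 9).
    Then x = 2 + 20·5 = 102, valid modulo lcm(20, 18) = 180: x ≡ 102 (mod 180).
Verify: 102 mod 20 = 2, 102 mod 10 = 2, 102 mod 18 = 12.

x ≡ 102 (mod 180).


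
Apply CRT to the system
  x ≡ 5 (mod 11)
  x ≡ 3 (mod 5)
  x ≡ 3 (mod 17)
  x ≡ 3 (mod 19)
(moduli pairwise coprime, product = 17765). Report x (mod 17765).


Product of moduli M = 11 · 5 · 17 · 19 = 17765.
Merge one congruence at a time:
  Start: x ≡ 5 (mod 11).
  Combine with x ≡ 3 (mod 5); new modulus lcm = 55.
    Write x = 5 + 11·t and substitute into x ≡ 3 (mod 5): 11·t ≡ 3 − 5 = -2 (mod 5).
    Reduce coefficients mod 5: 1·t ≡ 3 (mod 5).
    So t ≡ 3 (mod 5).
    Then x = 5 + 11·3 = 38, valid modulo lcm(11, 5) = 55: x ≡ 38 (mod 55).
  Combine with x ≡ 3 (mod 17); new modulus lcm = 935.
    Write x = 38 + 55·t and substitute into x ≡ 3 (mod 17): 55·t ≡ 3 − 38 = -35 (mod 17).
    Reduce coefficients mod 17: 4·t ≡ 16 (mod 17).
    The inverse of 4 mod 17 is 13 (since 4·13 = 52 = 3·17 + 1), so t ≡ 13·16 = 208 ≡ 4 (mod 17).
    Then x = 38 + 55·4 = 258, valid modulo lcm(55, 17) = 935: x ≡ 258 (mod 935).
  Combine with x ≡ 3 (mod 19); new modulus lcm = 17765.
    Write x = 258 + 935·t and substitute into x ≡ 3 (mod 19): 935·t ≡ 3 − 258 = -255 (mod 19).
    Reduce coefficients mod 19: 4·t ≡ 11 (mod 19).
    The inverse of 4 mod 19 is 5 (since 4·5 = 20 = 1·19 + 1), so t ≡ 5·11 = 55 ≡ 17 (mod 19).
    Then x = 258 + 935·17 = 16153, valid modulo lcm(935, 19) = 17765: x ≡ 16153 (mod 17765).
Verify against each original: 16153 mod 11 = 5, 16153 mod 5 = 3, 16153 mod 17 = 3, 16153 mod 19 = 3.

x ≡ 16153 (mod 17765).


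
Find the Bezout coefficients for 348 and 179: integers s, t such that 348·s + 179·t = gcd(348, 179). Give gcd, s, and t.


Euclidean algorithm on (348, 179) — divide until remainder is 0:
  348 = 1 · 179 + 169
  179 = 1 · 169 + 10
  169 = 16 · 10 + 9
  10 = 1 · 9 + 1
  9 = 9 · 1 + 0
gcd(348, 179) = 1.
Track Bezout coefficients alongside the remainders: start with r₀ = 348 = a·1 + b·0 (s = 1, t = 0) and r₁ = 179 = a·0 + b·1 (s = 0, t = 1); each new remainder r_{k+1} = r_{k-1} − q_k·r_k inherits s_{k+1} = s_{k-1} − q_k·s_k, t_{k+1} = t_{k-1} − q_k·t_k, so r_k = a·s_k + b·t_k at every step:
  q = 1: r = 169, s = 1 − 1·0 = 1, t = 0 − 1·1 = -1  (check: 348·1 + 179·(-1) = 169)
  q = 1: r = 10, s = 0 − 1·1 = -1, t = 1 − 1·(-1) = 2  (check: 348·(-1) + 179·2 = 10)
  q = 16: r = 9, s = 1 − 16·(-1) = 17, t = -1 − 16·2 = -33  (check: 348·17 + 179·(-33) = 9)
  q = 1: r = 1, s = -1 − 1·17 = -18, t = 2 − 1·(-33) = 35  (check: 348·(-18) + 179·35 = 1)
The row with r = 1 (the gcd) gives the Bezout coefficients s = -18, t = 35.
Result: 348 · (-18) + 179 · (35) = 1.

gcd(348, 179) = 1; s = -18, t = 35 (check: 348·(-18) + 179·35 = 1).


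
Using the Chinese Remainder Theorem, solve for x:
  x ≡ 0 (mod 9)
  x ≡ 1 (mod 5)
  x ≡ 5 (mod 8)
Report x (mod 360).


Moduli 9, 5, 8 are pairwise coprime; by CRT there is a unique solution modulo M = 9 · 5 · 8 = 360.
Solve pairwise, accumulating the modulus:
  Start with x ≡ 0 (mod 9).
  Combine with x ≡ 1 (mod 5): since gcd(9, 5) = 1, we get a unique residue mod 45.
    Write x = 0 + 9·t and substitute into x ≡ 1 (mod 5): 9·t ≡ 1 − 0 = 1 (mod 5).
    Reduce coefficients mod 5: 4·t ≡ 1 (mod 5).
    The inverse of 4 mod 5 is 4 (since 4·4 = 16 = 3·5 + 1), so t ≡ 4·1 = 4 ≡ 4 (mod 5).
    Then x = 0 + 9·4 = 36, valid modulo lcm(9, 5) = 45: x ≡ 36 (mod 45).
  Combine with x ≡ 5 (mod 8): since gcd(45, 8) = 1, we get a unique residue mod 360.
    Write x = 36 + 45·t and substitute into x ≡ 5 (mod 8): 45·t ≡ 5 − 36 = -31 (mod 8).
    Reduce coefficients mod 8: 5·t ≡ 1 (mod 8).
    The inverse of 5 mod 8 is 5 (since 5·5 = 25 = 3·8 + 1), so t ≡ 5·1 = 5 ≡ 5 (mod 8).
    Then x = 36 + 45·5 = 261, valid modulo lcm(45, 8) = 360: x ≡ 261 (mod 360).
Verify: 261 mod 9 = 0 ✓, 261 mod 5 = 1 ✓, 261 mod 8 = 5 ✓.

x ≡ 261 (mod 360).


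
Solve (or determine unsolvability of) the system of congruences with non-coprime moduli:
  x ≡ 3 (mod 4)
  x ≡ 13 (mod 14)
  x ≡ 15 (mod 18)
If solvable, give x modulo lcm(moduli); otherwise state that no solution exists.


Moduli 4, 14, 18 are not pairwise coprime, so CRT works modulo lcm(m_i) when all pairwise compatibility conditions hold.
Pairwise compatibility: gcd(m_i, m_j) must divide a_i - a_j for every pair.
Merge one congruence at a time:
  Start: x ≡ 3 (mod 4).
  Combine with x ≡ 13 (mod 14): gcd(4, 14) = 2; 13 - 3 = 10, which IS divisible by 2, so compatible.
    Write x = 3 + 4·t and substitute into x ≡ 13 (mod 14): 4·t ≡ 13 − 3 = 10 (mod 14).
    Divide the congruence (and modulus) by g = 2: 2·t ≡ 5 (mod 7).
    The inverse of 2 mod 7 is 4 (since 2·4 = 8 = 1·7 + 1), so t ≡ 4·5 = 20 ≡ 6 (mod 7).
    Then x = 3 + 4·6 = 27, valid modulo lcm(4, 14) = 28: x ≡ 27 (mod 28).
  Combine with x ≡ 15 (mod 18): gcd(28, 18) = 2; 15 - 27 = -12, which IS divisible by 2, so compatible.
    Write x = 27 + 28·t and substitute into x ≡ 15 (mod 18): 28·t ≡ 15 − 27 = -12 (mod 18).
    Divide the congruence (and modulus) by g = 2: 14·t ≡ -6 (mod 9).
    Reduce coefficients mod 9: 5·t ≡ 3 (mod 9).
    The inverse of 5 mod 9 is 2 (since 5·2 = 10 = 1·9 + 1), so t ≡ 2·3 = 6 ≡ 6 (mod 9).
    Then x = 27 + 28·6 = 195, valid modulo lcm(28, 18) = 252: x ≡ 195 (mod 252).
Verify: 195 mod 4 = 3, 195 mod 14 = 13, 195 mod 18 = 15.

x ≡ 195 (mod 252).


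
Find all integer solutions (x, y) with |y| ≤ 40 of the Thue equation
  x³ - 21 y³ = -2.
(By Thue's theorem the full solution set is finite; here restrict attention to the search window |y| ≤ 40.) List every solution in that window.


The equation is x³ - 21y³ = -2. For fixed y, x³ = 21·y³ − 2, so a solution requires the RHS to be a perfect cube.
Strategy: iterate y from -40 to 40, compute RHS = 21·y³ − 2, and check whether it is a (positive or negative) perfect cube.
Check small values of y:
  y = 0: RHS = -2 is not a perfect cube.
  y = 1: RHS = 19 is not a perfect cube.
  y = -1: RHS = -23 is not a perfect cube.
  y = 2: RHS = 166 is not a perfect cube.
  y = -2: RHS = -170 is not a perfect cube.
  y = 3: RHS = 565 is not a perfect cube.
  y = -3: RHS = -569 is not a perfect cube.
Continuing the search up to |y| = 40 finds no solutions either.
No (x, y) in the scanned range satisfies the equation.

No integer solutions with |y| ≤ 40.


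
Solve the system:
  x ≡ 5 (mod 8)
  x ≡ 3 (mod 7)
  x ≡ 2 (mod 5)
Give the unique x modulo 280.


Moduli 8, 7, 5 are pairwise coprime; by CRT there is a unique solution modulo M = 8 · 7 · 5 = 280.
Solve pairwise, accumulating the modulus:
  Start with x ≡ 5 (mod 8).
  Combine with x ≡ 3 (mod 7): since gcd(8, 7) = 1, we get a unique residue mod 56.
    Write x = 5 + 8·t and substitute into x ≡ 3 (mod 7): 8·t ≡ 3 − 5 = -2 (mod 7).
    Reduce coefficients mod 7: 1·t ≡ 5 (mod 7).
    So t ≡ 5 (mod 7).
    Then x = 5 + 8·5 = 45, valid modulo lcm(8, 7) = 56: x ≡ 45 (mod 56).
  Combine with x ≡ 2 (mod 5): since gcd(56, 5) = 1, we get a unique residue mod 280.
    Write x = 45 + 56·t and substitute into x ≡ 2 (mod 5): 56·t ≡ 2 − 45 = -43 (mod 5).
    Reduce coefficients mod 5: 1·t ≡ 2 (mod 5).
    So t ≡ 2 (mod 5).
    Then x = 45 + 56·2 = 157, valid modulo lcm(56, 5) = 280: x ≡ 157 (mod 280).
Verify: 157 mod 8 = 5 ✓, 157 mod 7 = 3 ✓, 157 mod 5 = 2 ✓.

x ≡ 157 (mod 280).


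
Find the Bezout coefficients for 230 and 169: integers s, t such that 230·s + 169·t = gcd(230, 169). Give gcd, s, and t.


Euclidean algorithm on (230, 169) — divide until remainder is 0:
  230 = 1 · 169 + 61
  169 = 2 · 61 + 47
  61 = 1 · 47 + 14
  47 = 3 · 14 + 5
  14 = 2 · 5 + 4
  5 = 1 · 4 + 1
  4 = 4 · 1 + 0
gcd(230, 169) = 1.
Track Bezout coefficients alongside the remainders: start with r₀ = 230 = a·1 + b·0 (s = 1, t = 0) and r₁ = 169 = a·0 + b·1 (s = 0, t = 1); each new remainder r_{k+1} = r_{k-1} − q_k·r_k inherits s_{k+1} = s_{k-1} − q_k·s_k, t_{k+1} = t_{k-1} − q_k·t_k, so r_k = a·s_k + b·t_k at every step:
  q = 1: r = 61, s = 1 − 1·0 = 1, t = 0 − 1·1 = -1  (check: 230·1 + 169·(-1) = 61)
  q = 2: r = 47, s = 0 − 2·1 = -2, t = 1 − 2·(-1) = 3  (check: 230·(-2) + 169·3 = 47)
  q = 1: r = 14, s = 1 − 1·(-2) = 3, t = -1 − 1·3 = -4  (check: 230·3 + 169·(-4) = 14)
  q = 3: r = 5, s = -2 − 3·3 = -11, t = 3 − 3·(-4) = 15  (check: 230·(-11) + 169·15 = 5)
  q = 2: r = 4, s = 3 − 2·(-11) = 25, t = -4 − 2·15 = -34  (check: 230·25 + 169·(-34) = 4)
  q = 1: r = 1, s = -11 − 1·25 = -36, t = 15 − 1·(-34) = 49  (check: 230·(-36) + 169·49 = 1)
The row with r = 1 (the gcd) gives the Bezout coefficients s = -36, t = 49.
Result: 230 · (-36) + 169 · (49) = 1.

gcd(230, 169) = 1; s = -36, t = 49 (check: 230·(-36) + 169·49 = 1).


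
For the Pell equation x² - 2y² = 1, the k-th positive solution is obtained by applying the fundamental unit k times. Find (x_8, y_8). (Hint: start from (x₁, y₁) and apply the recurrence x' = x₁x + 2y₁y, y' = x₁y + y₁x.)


Step 1: Find the fundamental solution (x₁, y₁) of x² - 2y² = 1.
  Expand √2 as a continued fraction. a₀ = ⌊√2⌋ = 1; iterate m_{k+1} = d_k·a_k − m_k, d_{k+1} = (2 − m_{k+1}²)/d_k, a_{k+1} = ⌊(a₀ + m_{k+1})/d_{k+1}⌋ (starting m₀ = 0, d₀ = 1), with convergents p_k = a_k·p_{k-1} + p_{k-2}, q_k = a_k·q_{k-1} + q_{k-2} (p₋₁ = 1, q₋₁ = 0):
  k = 0: a₀ = 1; p₀/q₀ = 1/1; p₀² − 2·q₀² = 1 − 2 = -1.
  k = 1: m = 1, d = 1, a = ⌊(1 + 1)/1⌋ = 2; p/q = (2·1 + 1)/(2·1 + 0) = 3/2; p² − 2·q² = 9 − 8 = 1.
  The first convergent with p² − 2·q² = 1 gives the fundamental solution (x₁, y₁) = (3, 2).
Step 2: Apply the recurrence (x_{n+1}, y_{n+1}) = (x₁x_n + 2y₁y_n, x₁y_n + y₁x_n) repeatedly.
  From (x_1, y_1) = (3, 2): x_2 = 3·3 + 2·2·2 = 17; y_2 = 3·2 + 2·3 = 12.
  From (x_2, y_2) = (17, 12): x_3 = 3·17 + 2·2·12 = 99; y_3 = 3·12 + 2·17 = 70.
  From (x_3, y_3) = (99, 70): x_4 = 3·99 + 2·2·70 = 577; y_4 = 3·70 + 2·99 = 408.
  From (x_4, y_4) = (577, 408): x_5 = 3·577 + 2·2·408 = 3363; y_5 = 3·408 + 2·577 = 2378.
  From (x_5, y_5) = (3363, 2378): x_6 = 3·3363 + 2·2·2378 = 19601; y_6 = 3·2378 + 2·3363 = 13860.
  From (x_6, y_6) = (19601, 13860): x_7 = 3·19601 + 2·2·13860 = 114243; y_7 = 3·13860 + 2·19601 = 80782.
  From (x_7, y_7) = (114243, 80782): x_8 = 3·114243 + 2·2·80782 = 665857; y_8 = 3·80782 + 2·114243 = 470832.
Step 3: Verify x_8² - 2·y_8² = 443365544449 - 443365544448 = 1 (should be 1). ✓

(x_1, y_1) = (3, 2); (x_8, y_8) = (665857, 470832).


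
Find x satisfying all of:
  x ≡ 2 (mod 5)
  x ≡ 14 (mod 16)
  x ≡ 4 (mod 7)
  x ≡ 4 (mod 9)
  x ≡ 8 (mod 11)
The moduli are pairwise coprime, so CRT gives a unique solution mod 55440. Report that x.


Product of moduli M = 5 · 16 · 7 · 9 · 11 = 55440.
Merge one congruence at a time:
  Start: x ≡ 2 (mod 5).
  Combine with x ≡ 14 (mod 16); new modulus lcm = 80.
    Write x = 2 + 5·t and substitute into x ≡ 14 (mod 16): 5·t ≡ 14 − 2 = 12 (mod 16).
    The inverse of 5 mod 16 is 13 (since 5·13 = 65 = 4·16 + 1), so t ≡ 13·12 = 156 ≡ 12 (mod 16).
    Then x = 2 + 5·12 = 62, valid modulo lcm(5, 16) = 80: x ≡ 62 (mod 80).
  Combine with x ≡ 4 (mod 7); new modulus lcm = 560.
    Write x = 62 + 80·t and substitute into x ≡ 4 (mod 7): 80·t ≡ 4 − 62 = -58 (mod 7).
    Reduce coefficients mod 7: 3·t ≡ 5 (mod 7).
    The inverse of 3 mod 7 is 5 (since 3·5 = 15 = 2·7 + 1), so t ≡ 5·5 = 25 ≡ 4 (mod 7).
    Then x = 62 + 80·4 = 382, valid modulo lcm(80, 7) = 560: x ≡ 382 (mod 560).
  Combine with x ≡ 4 (mod 9); new modulus lcm = 5040.
    Write x = 382 + 560·t and substitute into x ≡ 4 (mod 9): 560·t ≡ 4 − 382 = -378 (mod 9).
    Reduce coefficients mod 9: 2·t ≡ 0 (mod 9).
    The inverse of 2 mod 9 is 5 (since 2·5 = 10 = 1·9 + 1), so t ≡ 5·0 = 0 ≡ 0 (mod 9).
    Then x = 382 + 560·0 = 382, valid modulo lcm(560, 9) = 5040: x ≡ 382 (mod 5040).
  Combine with x ≡ 8 (mod 11); new modulus lcm = 55440.
    Write x = 382 + 5040·t and substitute into x ≡ 8 (mod 11): 5040·t ≡ 8 − 382 = -374 (mod 11).
    Reduce coefficients mod 11: 2·t ≡ 0 (mod 11).
    The inverse of 2 mod 11 is 6 (since 2·6 = 12 = 1·11 + 1), so t ≡ 6·0 = 0 ≡ 0 (mod 11).
    Then x = 382 + 5040·0 = 382, valid modulo lcm(5040, 11) = 55440: x ≡ 382 (mod 55440).
Verify against each original: 382 mod 5 = 2, 382 mod 16 = 14, 382 mod 7 = 4, 382 mod 9 = 4, 382 mod 11 = 8.

x ≡ 382 (mod 55440).


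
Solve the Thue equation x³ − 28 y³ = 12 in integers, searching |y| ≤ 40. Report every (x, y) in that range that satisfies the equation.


The equation is x³ - 28y³ = 12. For fixed y, x³ = 28·y³ + 12, so a solution requires the RHS to be a perfect cube.
Strategy: iterate y from -40 to 40, compute RHS = 28·y³ + 12, and check whether it is a (positive or negative) perfect cube.
Check small values of y:
  y = 0: RHS = 12 is not a perfect cube.
  y = 1: RHS = 40 is not a perfect cube.
  y = -1: RHS = -16 is not a perfect cube.
  y = 2: RHS = 236 is not a perfect cube.
  y = -2: RHS = -212 is not a perfect cube.
  y = 3: RHS = 768 is not a perfect cube.
  y = -3: RHS = -744 is not a perfect cube.
Continuing the search up to |y| = 40 finds no solutions either.
No (x, y) in the scanned range satisfies the equation.

No integer solutions with |y| ≤ 40.


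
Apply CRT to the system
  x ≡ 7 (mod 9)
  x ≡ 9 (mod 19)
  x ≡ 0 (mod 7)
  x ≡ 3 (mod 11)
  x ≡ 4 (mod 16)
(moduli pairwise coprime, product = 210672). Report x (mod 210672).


Product of moduli M = 9 · 19 · 7 · 11 · 16 = 210672.
Merge one congruence at a time:
  Start: x ≡ 7 (mod 9).
  Combine with x ≡ 9 (mod 19); new modulus lcm = 171.
    Write x = 7 + 9·t and substitute into x ≡ 9 (mod 19): 9·t ≡ 9 − 7 = 2 (mod 19).
    The inverse of 9 mod 19 is 17 (since 9·17 = 153 = 8·19 + 1), so t ≡ 17·2 = 34 ≡ 15 (mod 19).
    Then x = 7 + 9·15 = 142, valid modulo lcm(9, 19) = 171: x ≡ 142 (mod 171).
  Combine with x ≡ 0 (mod 7); new modulus lcm = 1197.
    Write x = 142 + 171·t and substitute into x ≡ 0 (mod 7): 171·t ≡ 0 − 142 = -142 (mod 7).
    Reduce coefficients mod 7: 3·t ≡ 5 (mod 7).
    The inverse of 3 mod 7 is 5 (since 3·5 = 15 = 2·7 + 1), so t ≡ 5·5 = 25 ≡ 4 (mod 7).
    Then x = 142 + 171·4 = 826, valid modulo lcm(171, 7) = 1197: x ≡ 826 (mod 1197).
  Combine with x ≡ 3 (mod 11); new modulus lcm = 13167.
    Write x = 826 + 1197·t and substitute into x ≡ 3 (mod 11): 1197·t ≡ 3 − 826 = -823 (mod 11).
    Reduce coefficients mod 11: 9·t ≡ 2 (mod 11).
    The inverse of 9 mod 11 is 5 (since 9·5 = 45 = 4·11 + 1), so t ≡ 5·2 = 10 ≡ 10 (mod 11).
    Then x = 826 + 1197·10 = 12796, valid modulo lcm(1197, 11) = 13167: x ≡ 12796 (mod 13167).
  Combine with x ≡ 4 (mod 16); new modulus lcm = 210672.
    Write x = 12796 + 13167·t and substitute into x ≡ 4 (mod 16): 13167·t ≡ 4 − 12796 = -12792 (mod 16).
    Reduce coefficients mod 16: 15·t ≡ 8 (mod 16).
    The inverse of 15 mod 16 is 15 (since 15·15 = 225 = 14·16 + 1), so t ≡ 15·8 = 120 ≡ 8 (mod 16).
    Then x = 12796 + 13167·8 = 118132, valid modulo lcm(13167, 16) = 210672: x ≡ 118132 (mod 210672).
Verify against each original: 118132 mod 9 = 7, 118132 mod 19 = 9, 118132 mod 7 = 0, 118132 mod 11 = 3, 118132 mod 16 = 4.

x ≡ 118132 (mod 210672).


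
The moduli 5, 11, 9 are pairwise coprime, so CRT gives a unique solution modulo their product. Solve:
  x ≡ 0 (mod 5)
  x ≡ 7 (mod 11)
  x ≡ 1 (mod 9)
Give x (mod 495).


Moduli 5, 11, 9 are pairwise coprime; by CRT there is a unique solution modulo M = 5 · 11 · 9 = 495.
Solve pairwise, accumulating the modulus:
  Start with x ≡ 0 (mod 5).
  Combine with x ≡ 7 (mod 11): since gcd(5, 11) = 1, we get a unique residue mod 55.
    Write x = 0 + 5·t and substitute into x ≡ 7 (mod 11): 5·t ≡ 7 − 0 = 7 (mod 11).
    The inverse of 5 mod 11 is 9 (since 5·9 = 45 = 4·11 + 1), so t ≡ 9·7 = 63 ≡ 8 (mod 11).
    Then x = 0 + 5·8 = 40, valid modulo lcm(5, 11) = 55: x ≡ 40 (mod 55).
  Combine with x ≡ 1 (mod 9): since gcd(55, 9) = 1, we get a unique residue mod 495.
    Write x = 40 + 55·t and substitute into x ≡ 1 (mod 9): 55·t ≡ 1 − 40 = -39 (mod 9).
    Reduce coefficients mod 9: 1·t ≡ 6 (mod 9).
    So t ≡ 6 (mod 9).
    Then x = 40 + 55·6 = 370, valid modulo lcm(55, 9) = 495: x ≡ 370 (mod 495).
Verify: 370 mod 5 = 0 ✓, 370 mod 11 = 7 ✓, 370 mod 9 = 1 ✓.

x ≡ 370 (mod 495).


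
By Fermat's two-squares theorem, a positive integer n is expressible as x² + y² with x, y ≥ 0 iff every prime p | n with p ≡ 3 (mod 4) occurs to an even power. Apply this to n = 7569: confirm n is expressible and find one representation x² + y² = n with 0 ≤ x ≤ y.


Step 1: Factor n = 7569 = 3^2 · 29^2.
Step 2: Check the mod-4 condition on each prime factor: 3 ≡ 3 (mod 4), exponent 2 (must be even); 29 ≡ 1 (mod 4), exponent 2.
All primes ≡ 3 (mod 4) appear to even exponent (or don't appear), so by the two-squares theorem n IS expressible as a sum of two squares.
Step 3: Build a representation. Group n = k² · m with k = 3 and m = 29 · 29 = 841 (a product of primes ≡ 1 (mod 4)); a representation of m scales to one of n via (k·x)² + (k·y)² = k²(x² + y²). Each prime p ≡ 1 (mod 4) is itself a sum of two squares; find a² by testing p − a² for a perfect square:
  29: 29 − 1² = 28, 29 − 2² = 25 = 5² ⇒ 29 = 2² + 5².
  Combine using the Brahmagupta–Fibonacci identity (a² + b²)(c² + d²) = (ac − bd)² + (ad + bc)² = (ac + bd)² + (ad − bc)²:
  29 · 29 = 841: from (2² + 5²)(2² + 5²), take (2·2 − 5·5, 2·5 + 5·2) = (4 − 25, 10 + 10) = (-21, 20); dropping signs (only squares matter) gives (21, 20); check 21² + 20² = 441 + 400 = 841 ✓.
  Scale by k = 3: (3·21, 3·20) = (63, 60).
Step 4: Order so x ≤ y and verify: 60² + 63² = 3600 + 3969 = 7569 = n. ✓

n = 7569 = 60² + 63² (one valid representation with x ≤ y).


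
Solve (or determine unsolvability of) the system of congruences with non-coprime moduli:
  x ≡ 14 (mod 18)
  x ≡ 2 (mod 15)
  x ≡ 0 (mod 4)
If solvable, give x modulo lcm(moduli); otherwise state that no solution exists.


Moduli 18, 15, 4 are not pairwise coprime, so CRT works modulo lcm(m_i) when all pairwise compatibility conditions hold.
Pairwise compatibility: gcd(m_i, m_j) must divide a_i - a_j for every pair.
Merge one congruence at a time:
  Start: x ≡ 14 (mod 18).
  Combine with x ≡ 2 (mod 15): gcd(18, 15) = 3; 2 - 14 = -12, which IS divisible by 3, so compatible.
    Write x = 14 + 18·t and substitute into x ≡ 2 (mod 15): 18·t ≡ 2 − 14 = -12 (mod 15).
    Divide the congruence (and modulus) by g = 3: 6·t ≡ -4 (mod 5).
    Reduce coefficients mod 5: 1·t ≡ 1 (mod 5).
    So t ≡ 1 (mod 5).
    Then x = 14 + 18·1 = 32, valid modulo lcm(18, 15) = 90: x ≡ 32 (mod 90).
  Combine with x ≡ 0 (mod 4): gcd(90, 4) = 2; 0 - 32 = -32, which IS divisible by 2, so compatible.
    Write x = 32 + 90·t and substitute into x ≡ 0 (mod 4): 90·t ≡ 0 − 32 = -32 (mod 4).
    Divide the congruence (and modulus) by g = 2: 45·t ≡ -16 (mod 2).
    Reduce coefficients mod 2: 1·t ≡ 0 (mod 2).
    So t ≡ 0 (mod 2).
    Then x = 32 + 90·0 = 32, valid modulo lcm(90, 4) = 180: x ≡ 32 (mod 180).
Verify: 32 mod 18 = 14, 32 mod 15 = 2, 32 mod 4 = 0.

x ≡ 32 (mod 180).


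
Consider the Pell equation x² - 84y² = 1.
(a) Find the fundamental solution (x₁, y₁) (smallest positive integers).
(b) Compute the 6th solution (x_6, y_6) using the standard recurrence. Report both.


Step 1: Find the fundamental solution (x₁, y₁) of x² - 84y² = 1.
  Expand √84 as a continued fraction. a₀ = ⌊√84⌋ = 9; iterate m_{k+1} = d_k·a_k − m_k, d_{k+1} = (84 − m_{k+1}²)/d_k, a_{k+1} = ⌊(a₀ + m_{k+1})/d_{k+1}⌋ (starting m₀ = 0, d₀ = 1), with convergents p_k = a_k·p_{k-1} + p_{k-2}, q_k = a_k·q_{k-1} + q_{k-2} (p₋₁ = 1, q₋₁ = 0):
  k = 0: a₀ = 9; p₀/q₀ = 9/1; p₀² − 84·q₀² = 81 − 84 = -3.
  k = 1: m = 9, d = 3, a = ⌊(9 + 9)/3⌋ = 6; p/q = (6·9 + 1)/(6·1 + 0) = 55/6; p² − 84·q² = 3025 − 3024 = 1.
  The first convergent with p² − 84·q² = 1 gives the fundamental solution (x₁, y₁) = (55, 6).
Step 2: Apply the recurrence (x_{n+1}, y_{n+1}) = (x₁x_n + 84y₁y_n, x₁y_n + y₁x_n) repeatedly.
  From (x_1, y_1) = (55, 6): x_2 = 55·55 + 84·6·6 = 6049; y_2 = 55·6 + 6·55 = 660.
  From (x_2, y_2) = (6049, 660): x_3 = 55·6049 + 84·6·660 = 665335; y_3 = 55·660 + 6·6049 = 72594.
  From (x_3, y_3) = (665335, 72594): x_4 = 55·665335 + 84·6·72594 = 73180801; y_4 = 55·72594 + 6·665335 = 7984680.
  From (x_4, y_4) = (73180801, 7984680): x_5 = 55·73180801 + 84·6·7984680 = 8049222775; y_5 = 55·7984680 + 6·73180801 = 878242206.
  From (x_5, y_5) = (8049222775, 878242206): x_6 = 55·8049222775 + 84·6·878242206 = 885341324449; y_6 = 55·878242206 + 6·8049222775 = 96598657980.
Step 3: Verify x_6² - 84·y_6² = 783829260777109485153601 - 783829260777109485153600 = 1 (should be 1). ✓

(x_1, y_1) = (55, 6); (x_6, y_6) = (885341324449, 96598657980).


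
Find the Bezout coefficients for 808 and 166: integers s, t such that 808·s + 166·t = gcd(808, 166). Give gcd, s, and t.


Euclidean algorithm on (808, 166) — divide until remainder is 0:
  808 = 4 · 166 + 144
  166 = 1 · 144 + 22
  144 = 6 · 22 + 12
  22 = 1 · 12 + 10
  12 = 1 · 10 + 2
  10 = 5 · 2 + 0
gcd(808, 166) = 2.
Track Bezout coefficients alongside the remainders: start with r₀ = 808 = a·1 + b·0 (s = 1, t = 0) and r₁ = 166 = a·0 + b·1 (s = 0, t = 1); each new remainder r_{k+1} = r_{k-1} − q_k·r_k inherits s_{k+1} = s_{k-1} − q_k·s_k, t_{k+1} = t_{k-1} − q_k·t_k, so r_k = a·s_k + b·t_k at every step:
  q = 4: r = 144, s = 1 − 4·0 = 1, t = 0 − 4·1 = -4  (check: 808·1 + 166·(-4) = 144)
  q = 1: r = 22, s = 0 − 1·1 = -1, t = 1 − 1·(-4) = 5  (check: 808·(-1) + 166·5 = 22)
  q = 6: r = 12, s = 1 − 6·(-1) = 7, t = -4 − 6·5 = -34  (check: 808·7 + 166·(-34) = 12)
  q = 1: r = 10, s = -1 − 1·7 = -8, t = 5 − 1·(-34) = 39  (check: 808·(-8) + 166·39 = 10)
  q = 1: r = 2, s = 7 − 1·(-8) = 15, t = -34 − 1·39 = -73  (check: 808·15 + 166·(-73) = 2)
The row with r = 2 (the gcd) gives the Bezout coefficients s = 15, t = -73.
Result: 808 · (15) + 166 · (-73) = 2.

gcd(808, 166) = 2; s = 15, t = -73 (check: 808·15 + 166·(-73) = 2).
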